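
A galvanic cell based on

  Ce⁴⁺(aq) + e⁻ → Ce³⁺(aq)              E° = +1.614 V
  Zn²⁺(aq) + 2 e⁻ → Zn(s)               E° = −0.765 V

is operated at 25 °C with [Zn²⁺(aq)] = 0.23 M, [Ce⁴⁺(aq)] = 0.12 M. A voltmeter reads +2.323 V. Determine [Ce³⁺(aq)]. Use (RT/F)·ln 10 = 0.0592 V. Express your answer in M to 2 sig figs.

Ce⁴⁺/Ce³⁺ is the cathode (higher E°); E°cell = +1.614 − (−0.765) = +2.379 V with n = 2.
From the Nernst equation, log Q = n(E° − E)/0.0592 = 2·(+2.379 − (+2.323))/0.0592 = 1.892.
Balancing electrons gives 2 Ce⁴⁺(aq) + Zn(s) → 2 Ce³⁺(aq) + Zn²⁺(aq); thus Q = ([Ce³⁺(aq)]^2·[Zn²⁺(aq)]) / [Ce⁴⁺(aq)]^2.
Solving for the unknown gives log [Ce³⁺(aq)] = 0.344, so [Ce³⁺(aq)] ≈ 2.2 M.

2.2 M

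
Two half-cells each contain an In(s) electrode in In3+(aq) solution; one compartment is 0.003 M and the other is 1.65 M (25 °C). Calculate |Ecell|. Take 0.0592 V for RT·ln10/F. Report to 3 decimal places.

For a concentration cell E°cell = 0, since both electrodes use the same couple.
The compartment with the higher In3+(aq) concentration (1.65 M) acts as the cathode; ions are reduced there and produced at the dilute (0.003 M) anode.
With n = 3, Ecell = −(0.0592/3)·log([dilute]/[conc]) = −(0.0592/3)·log(0.003/1.65) = +0.054 V.

0.054 V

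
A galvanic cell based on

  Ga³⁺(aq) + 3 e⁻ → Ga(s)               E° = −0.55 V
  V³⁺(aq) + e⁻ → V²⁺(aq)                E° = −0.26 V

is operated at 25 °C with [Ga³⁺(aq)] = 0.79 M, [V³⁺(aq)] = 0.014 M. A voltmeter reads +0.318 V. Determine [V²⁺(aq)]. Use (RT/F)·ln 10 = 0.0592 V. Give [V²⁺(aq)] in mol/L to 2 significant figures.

0.0051 M

With V³⁺/V²⁺ at the cathode and Ga³⁺/Ga at the anode, E°cell = −0.26 − (−0.55) = +0.29 V (n = 3).
From the Nernst equation, log Q = n(E° − E)/0.0592 = 3·(+0.29 − (+0.318))/0.0592 = −1.419.
For 3 V³⁺(aq) + Ga(s) → 3 V²⁺(aq) + Ga³⁺(aq), the reaction quotient is Q = ([V²⁺(aq)]^3·[Ga³⁺(aq)]) / [V³⁺(aq)]^3.
Solving for the unknown gives log [V²⁺(aq)] = −2.293, so [V²⁺(aq)] ≈ 0.0051 M.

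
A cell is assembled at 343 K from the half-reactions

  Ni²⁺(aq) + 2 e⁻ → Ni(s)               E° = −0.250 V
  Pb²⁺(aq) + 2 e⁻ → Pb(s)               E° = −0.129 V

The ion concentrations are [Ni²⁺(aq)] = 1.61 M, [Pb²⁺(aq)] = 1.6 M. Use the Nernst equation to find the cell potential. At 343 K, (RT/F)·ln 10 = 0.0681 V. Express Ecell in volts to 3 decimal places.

+0.121 V

The Pb²⁺/Pb couple has the more positive E°, so it is the cathode; Ni²⁺/Ni is the anode.
E°cell = E°cat − E°an = −0.129 − (−0.250) = +0.121 V; n = 2.
The balanced reaction is Pb²⁺(aq) + Ni(s) → Pb(s) + Ni²⁺(aq), so Q = [Ni²⁺(aq)] / [Pb²⁺(aq)] = 1.01 and log Q = 0.003.
E = E° − (0.0681/n)·log Q = +0.121 − (0.0681/2)(0.003) = +0.121 V.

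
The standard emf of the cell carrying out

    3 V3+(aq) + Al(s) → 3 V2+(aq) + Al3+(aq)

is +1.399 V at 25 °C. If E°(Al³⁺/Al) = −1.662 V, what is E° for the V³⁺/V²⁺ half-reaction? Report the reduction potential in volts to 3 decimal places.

−0.263 V

In the reaction as written the V³⁺/V²⁺ couple is reduced (cathode) and Al³⁺/Al is oxidized (anode), so E°cell = E°(V³⁺/V²⁺) − E°(Al³⁺/Al).
E°(V³⁺/V²⁺) = E°cell + E°(anode) = +1.399 + (−1.662) = −0.263 V.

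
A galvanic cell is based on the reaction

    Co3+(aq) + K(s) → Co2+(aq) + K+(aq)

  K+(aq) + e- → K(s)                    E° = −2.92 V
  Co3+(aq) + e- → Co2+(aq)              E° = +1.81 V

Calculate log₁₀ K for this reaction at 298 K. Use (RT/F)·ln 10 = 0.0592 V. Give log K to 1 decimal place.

The Co³⁺/Co²⁺ couple is reduced (cathode); E°cell = +1.81 − (−2.92) = +4.73 V with n = 1.
At equilibrium E = 0, so log K = nE°cell / 0.0592 = (1)(+4.73) / 0.0592 = 79.9.

log K = 79.9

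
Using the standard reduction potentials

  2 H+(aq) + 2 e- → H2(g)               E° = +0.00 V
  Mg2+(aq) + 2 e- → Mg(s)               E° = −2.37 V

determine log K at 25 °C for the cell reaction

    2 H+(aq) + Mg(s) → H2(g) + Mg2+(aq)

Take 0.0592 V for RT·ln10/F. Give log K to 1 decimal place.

log K = 80.1

The 2H⁺/H₂ couple is reduced (cathode); E°cell = +0.00 − (−2.37) = +2.37 V with n = 2.
At equilibrium E = 0, so log K = nE°cell / 0.0592 = (2)(+2.37) / 0.0592 = 80.1.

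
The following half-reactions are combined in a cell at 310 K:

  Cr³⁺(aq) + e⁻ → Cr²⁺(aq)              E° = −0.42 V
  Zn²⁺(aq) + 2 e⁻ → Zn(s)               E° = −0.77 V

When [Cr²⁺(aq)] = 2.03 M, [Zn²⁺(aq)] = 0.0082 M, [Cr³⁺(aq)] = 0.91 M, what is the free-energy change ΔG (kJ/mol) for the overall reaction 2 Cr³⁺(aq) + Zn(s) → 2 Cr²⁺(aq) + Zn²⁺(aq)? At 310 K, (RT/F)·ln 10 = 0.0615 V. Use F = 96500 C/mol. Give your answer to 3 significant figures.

−75.8 kJ/mol

The standard cell potential is −0.42 − (−0.77) = +0.35 V, with n = 2 electrons in the balanced equation.
Here Q = ([Cr²⁺(aq)]^2·[Zn²⁺(aq)]) / [Cr³⁺(aq)]^2 = 0.0408 (log Q = −1.389), giving E = +0.35 − (0.0615/2)·(−1.389) = +0.3927 V.
Then ΔG = −nFE = −2 × 96500 × +0.3927 J/mol = −75.8 kJ/mol.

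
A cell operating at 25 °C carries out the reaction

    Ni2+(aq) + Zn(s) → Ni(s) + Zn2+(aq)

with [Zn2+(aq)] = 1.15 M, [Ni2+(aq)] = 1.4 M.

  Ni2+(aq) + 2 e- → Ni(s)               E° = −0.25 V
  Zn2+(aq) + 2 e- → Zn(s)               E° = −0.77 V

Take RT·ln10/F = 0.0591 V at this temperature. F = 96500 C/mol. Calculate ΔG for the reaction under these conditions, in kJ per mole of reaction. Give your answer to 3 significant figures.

The standard cell potential is −0.25 − (−0.77) = +0.52 V, with n = 2 electrons in the balanced equation.
Here Q = [Zn2+(aq)] / [Ni2+(aq)] = 0.821 (log Q = −0.085), giving E = +0.52 − (0.0591/2)·(−0.085) = +0.5225 V.
Then ΔG = −nFE = −2 × 96500 × +0.5225 J/mol = −101 kJ/mol.

−101 kJ/mol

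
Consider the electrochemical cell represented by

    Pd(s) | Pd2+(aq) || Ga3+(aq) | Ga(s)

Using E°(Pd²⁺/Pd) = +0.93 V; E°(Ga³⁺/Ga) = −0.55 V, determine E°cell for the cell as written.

−1.48 V

By convention the left-hand electrode in cell notation is the anode (oxidation) and the right-hand electrode is the cathode (reduction).
E°cell = E°(right) − E°(left) = −0.55 − (+0.93) = −1.48 V.
The negative sign shows that, as written, the cell would require an external voltage to drive the reaction.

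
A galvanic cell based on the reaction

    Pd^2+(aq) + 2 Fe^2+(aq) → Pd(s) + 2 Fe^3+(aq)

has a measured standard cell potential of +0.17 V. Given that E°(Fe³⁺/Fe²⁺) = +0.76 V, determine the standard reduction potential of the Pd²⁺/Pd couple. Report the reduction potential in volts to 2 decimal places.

In the reaction as written the Pd²⁺/Pd couple is reduced (cathode) and Fe³⁺/Fe²⁺ is oxidized (anode), so E°cell = E°(Pd²⁺/Pd) − E°(Fe³⁺/Fe²⁺).
E°(Pd²⁺/Pd) = E°cell + E°(anode) = +0.17 + (+0.76) = +0.93 V.

+0.93 V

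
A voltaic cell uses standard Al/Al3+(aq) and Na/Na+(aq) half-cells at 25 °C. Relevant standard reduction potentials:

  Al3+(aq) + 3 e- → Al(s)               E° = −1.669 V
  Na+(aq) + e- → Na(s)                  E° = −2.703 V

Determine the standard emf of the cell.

Of the two couples in this cell, the one with the more positive reduction potential is reduced at the cathode: here that is Al³⁺/Al (−1.669 V); Na⁺/Na (−2.703 V) is the anode.
E°cell = E°(cathode) − E°(anode) = −1.669 − (−2.703) = +1.034 V.

+1.034 V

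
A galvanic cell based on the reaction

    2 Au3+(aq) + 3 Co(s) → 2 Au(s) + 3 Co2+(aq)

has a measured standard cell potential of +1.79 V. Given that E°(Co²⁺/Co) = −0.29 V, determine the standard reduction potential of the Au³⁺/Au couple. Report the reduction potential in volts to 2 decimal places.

+1.50 V

In the reaction as written the Au³⁺/Au couple is reduced (cathode) and Co²⁺/Co is oxidized (anode), so E°cell = E°(Au³⁺/Au) − E°(Co²⁺/Co).
E°(Au³⁺/Au) = E°cell + E°(anode) = +1.79 + (−0.29) = +1.50 V.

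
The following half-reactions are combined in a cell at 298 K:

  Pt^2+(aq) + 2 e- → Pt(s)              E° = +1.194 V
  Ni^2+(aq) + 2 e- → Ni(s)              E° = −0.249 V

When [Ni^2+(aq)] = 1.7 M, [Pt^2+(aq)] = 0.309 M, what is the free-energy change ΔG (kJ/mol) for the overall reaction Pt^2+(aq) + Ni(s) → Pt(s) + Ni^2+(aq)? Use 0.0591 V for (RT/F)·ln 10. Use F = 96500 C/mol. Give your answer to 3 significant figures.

−274 kJ/mol

The standard cell potential is +1.194 − (−0.249) = +1.443 V, with n = 2 electrons in the balanced equation.
Q = [Ni^2+(aq)] / [Pt^2+(aq)] = 5.5, so log Q = 0.740 and E = +1.443 − (0.0591/2)(0.740) = +1.4211 V.
Then ΔG = −nFE = −2 × 96500 × +1.4211 J/mol = −274 kJ/mol.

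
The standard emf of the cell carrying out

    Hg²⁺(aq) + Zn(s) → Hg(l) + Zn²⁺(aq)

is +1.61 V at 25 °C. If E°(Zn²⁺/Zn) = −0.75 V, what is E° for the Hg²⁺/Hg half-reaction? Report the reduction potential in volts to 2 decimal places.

+0.86 V

In the reaction as written the Hg²⁺/Hg couple is reduced (cathode) and Zn²⁺/Zn is oxidized (anode), so E°cell = E°(Hg²⁺/Hg) − E°(Zn²⁺/Zn).
E°(Hg²⁺/Hg) = E°cell + E°(anode) = +1.61 + (−0.75) = +0.86 V.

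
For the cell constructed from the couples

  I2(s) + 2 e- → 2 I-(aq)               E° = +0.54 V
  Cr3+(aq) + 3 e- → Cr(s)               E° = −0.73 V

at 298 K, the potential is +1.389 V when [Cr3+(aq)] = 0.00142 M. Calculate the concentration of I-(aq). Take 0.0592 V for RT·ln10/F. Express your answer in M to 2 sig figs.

0.087 M

With I₂/I⁻ at the cathode and Cr³⁺/Cr at the anode, E°cell = +0.54 − (−0.73) = +1.27 V (n = 6).
From the Nernst equation, log Q = n(E° − E)/0.0592 = 6·(+1.27 − (+1.389))/0.0592 = −12.061.
The balanced reaction is 3 I2(s) + 2 Cr(s) → 6 I-(aq) + 2 Cr3+(aq), so Q = [I-(aq)]^6·[Cr3+(aq)]^2.
Solving for the unknown gives log [I-(aq)] = −1.061, so [I-(aq)] ≈ 0.087 M.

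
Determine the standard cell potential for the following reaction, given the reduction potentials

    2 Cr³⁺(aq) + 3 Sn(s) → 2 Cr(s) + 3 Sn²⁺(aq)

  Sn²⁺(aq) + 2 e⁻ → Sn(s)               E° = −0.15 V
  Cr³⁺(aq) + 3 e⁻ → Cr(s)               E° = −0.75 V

Cr³⁺(aq) gains electrons, so the Cr³⁺/Cr couple is the cathode; the Sn²⁺/Sn couple is the anode.
E°cell = E°(cathode) − E°(anode) = −0.75 − (−0.15) = −0.60 V.

−0.60 V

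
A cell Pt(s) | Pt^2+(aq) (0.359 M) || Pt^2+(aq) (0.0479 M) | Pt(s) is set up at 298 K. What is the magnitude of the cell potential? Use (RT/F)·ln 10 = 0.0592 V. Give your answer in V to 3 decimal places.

0.026 V

For a concentration cell E°cell = 0, since both electrodes use the same couple.
The compartment with the higher Pt^2+(aq) concentration (0.359 M) acts as the cathode; ions are reduced there and produced at the dilute (0.0479 M) anode.
With n = 2, Ecell = −(0.0592/2)·log([dilute]/[conc]) = −(0.0592/2)·log(0.0479/0.359) = +0.026 V.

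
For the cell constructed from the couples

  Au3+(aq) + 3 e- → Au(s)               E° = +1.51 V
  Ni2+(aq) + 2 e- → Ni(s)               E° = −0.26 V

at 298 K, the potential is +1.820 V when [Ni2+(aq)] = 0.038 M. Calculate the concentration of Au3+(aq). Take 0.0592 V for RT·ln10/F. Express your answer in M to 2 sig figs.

The Au³⁺/Au couple has the larger reduction potential, so it is the cathode: E°cell = +1.51 − (−0.26) = +1.77 V and n = 6.
From the Nernst equation, log Q = n(E° − E)/0.0592 = 6·(+1.77 − (+1.820))/0.0592 = −5.068.
The balanced reaction is 2 Au3+(aq) + 3 Ni(s) → 2 Au(s) + 3 Ni2+(aq), so Q = [Ni2+(aq)]^3 / [Au3+(aq)]^2.
Isolating [Au3+(aq)] in Q = 10^{−5.068} yields log [Au3+(aq)] = 0.404, i.e. 2.5 M.

2.5 M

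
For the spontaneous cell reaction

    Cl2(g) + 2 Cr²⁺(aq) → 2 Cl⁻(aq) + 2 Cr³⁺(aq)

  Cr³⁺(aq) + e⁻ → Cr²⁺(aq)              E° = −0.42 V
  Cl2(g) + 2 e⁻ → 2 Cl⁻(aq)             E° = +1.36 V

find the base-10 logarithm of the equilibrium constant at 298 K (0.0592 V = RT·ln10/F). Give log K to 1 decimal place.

The Cl₂/Cl⁻ couple is reduced (cathode); E°cell = +1.36 − (−0.42) = +1.78 V with n = 2.
At equilibrium E = 0, so log K = nE°cell / 0.0592 = (2)(+1.78) / 0.0592 = 60.1.

log K = 60.1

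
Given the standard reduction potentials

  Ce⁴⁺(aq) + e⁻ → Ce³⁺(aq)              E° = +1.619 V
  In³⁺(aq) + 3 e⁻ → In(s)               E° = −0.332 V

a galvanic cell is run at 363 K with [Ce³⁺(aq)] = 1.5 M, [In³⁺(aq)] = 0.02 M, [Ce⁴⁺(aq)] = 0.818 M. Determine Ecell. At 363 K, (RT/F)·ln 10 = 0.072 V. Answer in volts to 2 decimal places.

+1.97 V

Ce⁴⁺/Ce³⁺ is reduced (cathode, E° = +1.619 V) and In³⁺/In is oxidized (anode).
The standard potential is +1.619 − (−0.332) = +1.951 V and the balanced reaction transfers n = 3 electrons.
The balanced reaction is 3 Ce⁴⁺(aq) + In(s) → 3 Ce³⁺(aq) + In³⁺(aq), so Q = ([Ce³⁺(aq)]^3·[In³⁺(aq)]) / [Ce⁴⁺(aq)]^3 = 0.123 and log Q = −0.909.
By the Nernst equation, E = +1.951 − (0.072/3)·(−0.909) = +1.97 V.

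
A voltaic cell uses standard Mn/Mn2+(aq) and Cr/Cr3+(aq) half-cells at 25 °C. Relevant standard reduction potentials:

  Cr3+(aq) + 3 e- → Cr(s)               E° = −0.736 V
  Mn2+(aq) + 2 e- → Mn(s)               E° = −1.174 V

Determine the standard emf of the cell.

Of the two couples in this cell, the one with the more positive reduction potential is reduced at the cathode: here that is Cr³⁺/Cr (−0.736 V); Mn²⁺/Mn (−1.174 V) is the anode.
E°cell = E°(cathode) − E°(anode) = −0.736 − (−1.174) = +0.438 V.

+0.438 V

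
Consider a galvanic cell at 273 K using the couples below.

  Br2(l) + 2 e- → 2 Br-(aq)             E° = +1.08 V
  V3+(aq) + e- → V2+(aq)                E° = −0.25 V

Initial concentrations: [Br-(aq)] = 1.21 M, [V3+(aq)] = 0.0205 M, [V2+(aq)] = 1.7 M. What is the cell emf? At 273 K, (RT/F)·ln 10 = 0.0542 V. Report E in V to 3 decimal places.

The Br₂/Br⁻ couple has the more positive E°, so it is the cathode; V³⁺/V²⁺ is the anode.
The standard potential is +1.08 − (−0.25) = +1.33 V and the balanced reaction transfers n = 2 electrons.
The balanced reaction is Br2(l) + 2 V2+(aq) → 2 Br-(aq) + 2 V3+(aq), so Q = ([Br-(aq)]^2·[V3+(aq)]^2) / [V2+(aq)]^2 = 0.000213 and log Q = −3.672.
Applying E = E° − (RT ln10/nF)·log Q gives +1.33 − (0.0542/2)(−3.672) = +1.430 V.

+1.430 V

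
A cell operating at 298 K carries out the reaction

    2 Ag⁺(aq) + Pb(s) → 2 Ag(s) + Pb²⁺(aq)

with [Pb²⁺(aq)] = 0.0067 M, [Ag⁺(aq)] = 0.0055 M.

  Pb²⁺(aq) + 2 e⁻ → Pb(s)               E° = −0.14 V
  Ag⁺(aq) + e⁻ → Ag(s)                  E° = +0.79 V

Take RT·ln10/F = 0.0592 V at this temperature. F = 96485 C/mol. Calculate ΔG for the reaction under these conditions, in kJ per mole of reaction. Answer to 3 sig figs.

−166 kJ/mol

The standard cell potential is +0.79 − (−0.14) = +0.93 V, with n = 2 electrons in the balanced equation.
The reaction quotient is [Pb²⁺(aq)] / [Ag⁺(aq)]^2 = 221; by Nernst, E = +0.93 − (0.0592/2)(2.345) = +0.8606 V.
Then ΔG = −nFE = −2 × 96485 × +0.8606 J/mol = −166 kJ/mol.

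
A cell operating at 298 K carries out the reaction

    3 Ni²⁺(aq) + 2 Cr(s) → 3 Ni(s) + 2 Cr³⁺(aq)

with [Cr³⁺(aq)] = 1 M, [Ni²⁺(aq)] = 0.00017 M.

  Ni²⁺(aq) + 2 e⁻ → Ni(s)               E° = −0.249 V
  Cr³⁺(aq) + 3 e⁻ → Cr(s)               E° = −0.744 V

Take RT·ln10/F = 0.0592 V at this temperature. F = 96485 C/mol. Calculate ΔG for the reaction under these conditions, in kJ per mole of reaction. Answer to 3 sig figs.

−222 kJ/mol

The standard cell potential is −0.249 − (−0.744) = +0.495 V, with n = 6 electrons in the balanced equation.
Q = [Cr³⁺(aq)]^2 / [Ni²⁺(aq)]^3 = 2.04×10^11, so log Q = 11.309 and E = +0.495 − (0.0592/6)(11.309) = +0.3834 V.
ΔG = −nFE = −(6)(96485)(+0.3834) J/mol = −222 kJ/mol.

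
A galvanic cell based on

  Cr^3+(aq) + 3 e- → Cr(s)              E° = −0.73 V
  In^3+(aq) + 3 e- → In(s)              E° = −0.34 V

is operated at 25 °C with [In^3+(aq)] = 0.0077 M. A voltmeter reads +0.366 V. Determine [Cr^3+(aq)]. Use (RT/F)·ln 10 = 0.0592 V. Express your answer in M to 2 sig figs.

0.13 M

The In³⁺/In couple has the larger reduction potential, so it is the cathode: E°cell = −0.34 − (−0.73) = +0.39 V and n = 3.
From the Nernst equation, log Q = n(E° − E)/0.0592 = 3·(+0.39 − (+0.366))/0.0592 = 1.216.
For In^3+(aq) + Cr(s) → In(s) + Cr^3+(aq), the reaction quotient is Q = [Cr^3+(aq)] / [In^3+(aq)].
Substituting the known concentrations and solving, log [Cr^3+(aq)] = −0.898 and [Cr^3+(aq)] = 0.13 M.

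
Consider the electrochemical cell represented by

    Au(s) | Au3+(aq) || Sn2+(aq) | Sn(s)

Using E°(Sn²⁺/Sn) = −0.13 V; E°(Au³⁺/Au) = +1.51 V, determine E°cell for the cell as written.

−1.64 V

By convention the left-hand electrode in cell notation is the anode (oxidation) and the right-hand electrode is the cathode (reduction).
E°cell = E°(right) − E°(left) = −0.13 − (+1.51) = −1.64 V.
The negative sign shows that, as written, the cell would require an external voltage to drive the reaction.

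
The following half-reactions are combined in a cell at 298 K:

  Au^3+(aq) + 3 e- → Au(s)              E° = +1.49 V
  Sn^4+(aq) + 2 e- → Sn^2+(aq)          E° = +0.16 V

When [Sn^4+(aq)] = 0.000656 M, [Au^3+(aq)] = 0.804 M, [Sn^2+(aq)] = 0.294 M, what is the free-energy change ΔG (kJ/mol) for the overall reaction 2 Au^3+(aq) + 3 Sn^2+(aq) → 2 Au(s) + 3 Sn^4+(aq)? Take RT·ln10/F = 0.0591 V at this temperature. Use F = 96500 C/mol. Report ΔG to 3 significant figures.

−814 kJ/mol

With Au³⁺/Au reduced at the cathode, E°cell = +1.49 − (+0.16) = +1.33 V and n = 6.
The reaction quotient is [Sn^4+(aq)]^3 / ([Au^3+(aq)]^2·[Sn^2+(aq)]^3) = 1.72×10^−8; by Nernst, E = +1.33 − (0.0591/6)(−7.765) = +1.4065 V.
Finally ΔG = −nFE = −(6)(96500 C/mol)(+1.4065 V) = −814 kJ/mol.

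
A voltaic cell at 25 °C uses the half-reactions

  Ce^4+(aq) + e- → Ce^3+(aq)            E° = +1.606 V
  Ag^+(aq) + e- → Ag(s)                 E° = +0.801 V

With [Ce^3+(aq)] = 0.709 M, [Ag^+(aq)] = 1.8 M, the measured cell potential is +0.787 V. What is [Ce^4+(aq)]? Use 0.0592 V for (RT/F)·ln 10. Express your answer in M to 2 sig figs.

0.63 M

Ce⁴⁺/Ce³⁺ is the cathode (higher E°); E°cell = +1.606 − (+0.801) = +0.805 V with n = 1.
Since E = E° − (0.0592/n)·log Q, log Q = n(E° − E)/0.0592 = 0.304.
The balanced reaction is Ce^4+(aq) + Ag(s) → Ce^3+(aq) + Ag^+(aq), so Q = ([Ce^3+(aq)]·[Ag^+(aq)]) / [Ce^4+(aq)].
Solving for the unknown gives log [Ce^4+(aq)] = −0.198, so [Ce^4+(aq)] ≈ 0.63 M.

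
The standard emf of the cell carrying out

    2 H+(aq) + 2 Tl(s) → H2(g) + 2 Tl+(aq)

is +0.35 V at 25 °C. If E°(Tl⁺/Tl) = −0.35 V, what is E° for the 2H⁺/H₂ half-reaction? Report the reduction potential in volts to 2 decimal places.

In the reaction as written the 2H⁺/H₂ couple is reduced (cathode) and Tl⁺/Tl is oxidized (anode), so E°cell = E°(2H⁺/H₂) − E°(Tl⁺/Tl).
E°(2H⁺/H₂) = E°cell + E°(anode) = +0.35 + (−0.35) = +0.00 V.

+0.00 V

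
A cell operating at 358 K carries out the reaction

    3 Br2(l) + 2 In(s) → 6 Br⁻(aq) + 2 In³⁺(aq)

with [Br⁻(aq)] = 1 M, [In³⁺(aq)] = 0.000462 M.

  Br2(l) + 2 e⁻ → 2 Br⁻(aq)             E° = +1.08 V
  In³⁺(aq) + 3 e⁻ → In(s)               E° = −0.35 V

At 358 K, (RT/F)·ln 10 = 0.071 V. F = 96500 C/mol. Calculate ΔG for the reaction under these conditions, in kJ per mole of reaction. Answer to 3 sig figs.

−874 kJ/mol

The standard cell potential is +1.08 − (−0.35) = +1.43 V, with n = 6 electrons in the balanced equation.
Q = [Br⁻(aq)]^6·[In³⁺(aq)]^2 = 2.13×10^−7, so log Q = −6.671 and E = +1.43 − (0.071/6)(−6.671) = +1.5089 V.
Finally ΔG = −nFE = −(6)(96500 C/mol)(+1.5089 V) = −874 kJ/mol.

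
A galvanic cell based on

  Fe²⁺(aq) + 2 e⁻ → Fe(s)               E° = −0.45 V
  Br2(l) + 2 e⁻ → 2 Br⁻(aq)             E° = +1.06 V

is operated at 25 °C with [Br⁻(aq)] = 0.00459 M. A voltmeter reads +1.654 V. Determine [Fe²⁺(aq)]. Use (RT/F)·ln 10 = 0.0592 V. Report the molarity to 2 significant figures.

Br₂/Br⁻ is the cathode (higher E°); E°cell = +1.06 − (−0.45) = +1.51 V with n = 2.
Rearranging E = E° − (0.0592/n)·log Q gives log Q = 2(+1.51 − (+1.654))/0.0592 = −4.865.
The balanced reaction is Br2(l) + Fe(s) → 2 Br⁻(aq) + Fe²⁺(aq), so Q = [Br⁻(aq)]^2·[Fe²⁺(aq)].
Isolating [Fe²⁺(aq)] in Q = 10^{−4.865} yields log [Fe²⁺(aq)] = −0.189, i.e. 0.65 M.

0.65 M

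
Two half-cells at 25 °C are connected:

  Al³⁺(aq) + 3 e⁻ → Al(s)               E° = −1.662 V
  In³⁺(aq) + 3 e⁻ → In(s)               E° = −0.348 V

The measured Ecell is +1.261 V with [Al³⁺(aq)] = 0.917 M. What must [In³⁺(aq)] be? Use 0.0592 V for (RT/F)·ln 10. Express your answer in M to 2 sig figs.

The In³⁺/In couple has the larger reduction potential, so it is the cathode: E°cell = −0.348 − (−1.662) = +1.314 V and n = 3.
Since E = E° − (0.0592/n)·log Q, log Q = n(E° − E)/0.0592 = 2.686.
For In³⁺(aq) + Al(s) → In(s) + Al³⁺(aq), the reaction quotient is Q = [Al³⁺(aq)] / [In³⁺(aq)].
Substituting the known concentrations and solving, log [In³⁺(aq)] = −2.724 and [In³⁺(aq)] = 0.0019 M.

0.0019 M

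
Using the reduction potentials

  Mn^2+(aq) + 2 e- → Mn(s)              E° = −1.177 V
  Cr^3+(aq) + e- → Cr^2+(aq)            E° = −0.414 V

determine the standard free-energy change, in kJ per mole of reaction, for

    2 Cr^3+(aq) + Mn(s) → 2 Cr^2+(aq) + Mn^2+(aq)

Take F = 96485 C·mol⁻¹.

−147 kJ/mol

In the reaction as written Cr^3+(aq) is reduced, so the Cr³⁺/Cr²⁺ couple is the cathode and Mn²⁺/Mn is the anode.
E°cell = −0.414 − (−1.177) = +0.763 V; balancing electrons gives n = 2.
ΔG° = −nFE°cell = −(2)(96485)(+0.763) J/mol = −147 kJ/mol.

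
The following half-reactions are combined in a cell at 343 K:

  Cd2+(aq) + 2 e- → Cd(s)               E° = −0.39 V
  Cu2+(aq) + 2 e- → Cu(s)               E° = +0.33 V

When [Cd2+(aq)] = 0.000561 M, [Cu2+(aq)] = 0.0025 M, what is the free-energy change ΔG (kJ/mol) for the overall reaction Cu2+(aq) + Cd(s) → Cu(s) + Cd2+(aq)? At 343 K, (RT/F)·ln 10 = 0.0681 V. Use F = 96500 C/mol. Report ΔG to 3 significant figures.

−143 kJ/mol

E°cell = +0.33 − (−0.39) = +0.72 V; the balanced reaction transfers n = 2 electrons.
Here Q = [Cd2+(aq)] / [Cu2+(aq)] = 0.224 (log Q = −0.649), giving E = +0.72 − (0.0681/2)·(−0.649) = +0.7421 V.
Then ΔG = −nFE = −2 × 96500 × +0.7421 J/mol = −143 kJ/mol.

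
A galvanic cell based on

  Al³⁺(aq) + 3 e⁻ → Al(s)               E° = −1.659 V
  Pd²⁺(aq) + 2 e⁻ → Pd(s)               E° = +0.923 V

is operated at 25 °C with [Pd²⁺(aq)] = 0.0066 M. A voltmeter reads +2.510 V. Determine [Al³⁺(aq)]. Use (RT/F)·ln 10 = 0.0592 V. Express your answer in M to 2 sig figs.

With Pd²⁺/Pd at the cathode and Al³⁺/Al at the anode, E°cell = +0.923 − (−1.659) = +2.582 V (n = 6).
Rearranging E = E° − (0.0592/n)·log Q gives log Q = 6(+2.582 − (+2.510))/0.0592 = 7.297.
For 3 Pd²⁺(aq) + 2 Al(s) → 3 Pd(s) + 2 Al³⁺(aq), the reaction quotient is Q = [Al³⁺(aq)]^2 / [Pd²⁺(aq)]^3.
Isolating [Al³⁺(aq)] in Q = 10^{7.297} yields log [Al³⁺(aq)] = 0.378, i.e. 2.4 M.

2.4 M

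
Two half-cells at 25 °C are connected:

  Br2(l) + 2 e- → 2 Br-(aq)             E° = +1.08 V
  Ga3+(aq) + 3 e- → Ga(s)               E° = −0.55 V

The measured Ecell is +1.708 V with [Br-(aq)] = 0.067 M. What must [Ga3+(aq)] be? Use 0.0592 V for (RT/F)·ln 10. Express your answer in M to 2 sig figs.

Br₂/Br⁻ is the cathode (higher E°); E°cell = +1.08 − (−0.55) = +1.63 V with n = 6.
From the Nernst equation, log Q = n(E° − E)/0.0592 = 6·(+1.63 − (+1.708))/0.0592 = −7.905.
Balancing electrons gives 3 Br2(l) + 2 Ga(s) → 6 Br-(aq) + 2 Ga3+(aq); thus Q = [Br-(aq)]^6·[Ga3+(aq)]^2.
Substituting the known concentrations and solving, log [Ga3+(aq)] = −0.431 and [Ga3+(aq)] = 0.37 M.

0.37 M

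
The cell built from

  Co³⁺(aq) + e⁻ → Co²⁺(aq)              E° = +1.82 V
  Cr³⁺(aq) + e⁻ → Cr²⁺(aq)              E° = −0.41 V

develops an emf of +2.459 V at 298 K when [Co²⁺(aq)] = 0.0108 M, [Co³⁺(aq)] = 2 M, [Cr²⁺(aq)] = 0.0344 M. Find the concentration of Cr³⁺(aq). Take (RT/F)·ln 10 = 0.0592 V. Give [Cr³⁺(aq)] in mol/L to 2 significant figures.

Co³⁺/Co²⁺ is the cathode (higher E°); E°cell = +1.82 − (−0.41) = +2.23 V with n = 1.
Since E = E° − (0.0592/n)·log Q, log Q = n(E° − E)/0.0592 = −3.868.
For Co³⁺(aq) + Cr²⁺(aq) → Co²⁺(aq) + Cr³⁺(aq), the reaction quotient is Q = ([Co²⁺(aq)]·[Cr³⁺(aq)]) / ([Co³⁺(aq)]·[Cr²⁺(aq)]).
Isolating [Cr³⁺(aq)] in Q = 10^{−3.868} yields log [Cr³⁺(aq)] = −3.064, i.e. 0.00086 M.

0.00086 M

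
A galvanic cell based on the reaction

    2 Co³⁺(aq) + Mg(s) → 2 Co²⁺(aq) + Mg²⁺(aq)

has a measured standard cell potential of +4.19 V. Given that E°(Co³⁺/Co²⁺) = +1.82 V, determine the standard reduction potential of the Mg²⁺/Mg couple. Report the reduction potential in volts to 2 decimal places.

−2.37 V

In the reaction as written the Co³⁺/Co²⁺ couple is reduced (cathode) and Mg²⁺/Mg is oxidized (anode), so E°cell = E°(Co³⁺/Co²⁺) − E°(Mg²⁺/Mg).
E°(Mg²⁺/Mg) = E°(cathode) − E°cell = +1.82 − (+4.19) = −2.37 V.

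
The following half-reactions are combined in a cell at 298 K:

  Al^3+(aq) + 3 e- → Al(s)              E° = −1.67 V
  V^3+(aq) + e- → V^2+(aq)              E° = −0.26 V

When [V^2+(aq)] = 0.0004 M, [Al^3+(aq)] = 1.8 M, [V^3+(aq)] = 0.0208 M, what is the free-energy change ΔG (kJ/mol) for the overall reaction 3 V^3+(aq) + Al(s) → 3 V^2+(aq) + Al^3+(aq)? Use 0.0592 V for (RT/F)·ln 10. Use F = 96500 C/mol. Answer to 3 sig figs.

With V³⁺/V²⁺ reduced at the cathode, E°cell = −0.26 − (−1.67) = +1.41 V and n = 3.
Here Q = ([V^2+(aq)]^3·[Al^3+(aq)]) / [V^3+(aq)]^3 = 1.28×10^−5 (log Q = −4.893), giving E = +1.41 − (0.0592/3)·(−4.893) = +1.5066 V.
Finally ΔG = −nFE = −(3)(96500 C/mol)(+1.5066 V) = −436 kJ/mol.

−436 kJ/mol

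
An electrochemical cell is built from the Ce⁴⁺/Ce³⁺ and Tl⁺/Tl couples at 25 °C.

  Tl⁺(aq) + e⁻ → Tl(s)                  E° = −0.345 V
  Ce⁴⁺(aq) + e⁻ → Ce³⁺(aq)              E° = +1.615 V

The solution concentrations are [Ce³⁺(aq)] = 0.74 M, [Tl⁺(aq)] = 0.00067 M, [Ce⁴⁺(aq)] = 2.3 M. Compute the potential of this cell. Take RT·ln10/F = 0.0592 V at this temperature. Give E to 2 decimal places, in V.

Ce⁴⁺/Ce³⁺ is reduced (cathode, E° = +1.615 V) and Tl⁺/Tl is oxidized (anode).
E°cell = +1.615 − (−0.345) = +1.960 V, with n = 1 electron transferred.
For the overall reaction Ce⁴⁺(aq) + Tl(s) → Ce³⁺(aq) + Tl⁺(aq), Q = ([Ce³⁺(aq)]·[Tl⁺(aq)]) / [Ce⁴⁺(aq)] = 0.000216, giving log Q = −3.666.
E = E° − (0.0592/n)·log Q = +1.960 − (0.0592/1)(−3.666) = +2.18 V.

+2.18 V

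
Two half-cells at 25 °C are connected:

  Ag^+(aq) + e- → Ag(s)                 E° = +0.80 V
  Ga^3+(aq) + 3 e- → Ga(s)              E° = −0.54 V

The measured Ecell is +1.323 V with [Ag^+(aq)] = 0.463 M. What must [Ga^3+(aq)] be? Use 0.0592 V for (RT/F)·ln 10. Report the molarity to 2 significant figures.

0.72 M

With Ag⁺/Ag at the cathode and Ga³⁺/Ga at the anode, E°cell = +0.80 − (−0.54) = +1.34 V (n = 3).
Since E = E° − (0.0592/n)·log Q, log Q = n(E° − E)/0.0592 = 0.861.
Balancing electrons gives 3 Ag^+(aq) + Ga(s) → 3 Ag(s) + Ga^3+(aq); thus Q = [Ga^3+(aq)] / [Ag^+(aq)]^3.
Isolating [Ga^3+(aq)] in Q = 10^{0.861} yields log [Ga^3+(aq)] = −0.142, i.e. 0.72 M.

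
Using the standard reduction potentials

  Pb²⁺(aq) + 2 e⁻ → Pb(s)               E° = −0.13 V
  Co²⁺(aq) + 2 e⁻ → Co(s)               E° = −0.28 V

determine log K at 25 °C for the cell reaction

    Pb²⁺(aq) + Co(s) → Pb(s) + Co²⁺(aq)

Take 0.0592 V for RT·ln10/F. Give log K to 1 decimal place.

The Pb²⁺/Pb couple is reduced (cathode); E°cell = −0.13 − (−0.28) = +0.15 V with n = 2.
At equilibrium E = 0, so log K = nE°cell / 0.0592 = (2)(+0.15) / 0.0592 = 5.1.

log K = 5.1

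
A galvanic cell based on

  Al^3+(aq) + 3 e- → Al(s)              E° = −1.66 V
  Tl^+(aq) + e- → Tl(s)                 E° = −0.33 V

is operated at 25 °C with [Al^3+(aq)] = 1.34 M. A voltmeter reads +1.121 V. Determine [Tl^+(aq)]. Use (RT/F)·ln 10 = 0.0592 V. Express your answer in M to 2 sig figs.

Tl⁺/Tl is the cathode (higher E°); E°cell = −0.33 − (−1.66) = +1.33 V with n = 3.
Since E = E° − (0.0592/n)·log Q, log Q = n(E° − E)/0.0592 = 10.591.
Balancing electrons gives 3 Tl^+(aq) + Al(s) → 3 Tl(s) + Al^3+(aq); thus Q = [Al^3+(aq)] / [Tl^+(aq)]^3.
Isolating [Tl^+(aq)] in Q = 10^{10.591} yields log [Tl^+(aq)] = −3.488, i.e. 0.00033 M.

0.00033 M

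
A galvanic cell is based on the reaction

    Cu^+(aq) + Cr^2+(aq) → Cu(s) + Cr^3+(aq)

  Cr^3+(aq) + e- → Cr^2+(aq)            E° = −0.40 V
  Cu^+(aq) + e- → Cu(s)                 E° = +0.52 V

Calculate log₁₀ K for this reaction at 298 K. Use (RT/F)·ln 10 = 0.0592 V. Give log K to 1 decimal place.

The Cu⁺/Cu couple is reduced (cathode); E°cell = +0.52 − (−0.40) = +0.92 V with n = 1.
At equilibrium E = 0, so log K = nE°cell / 0.0592 = (1)(+0.92) / 0.0592 = 15.5.

log K = 15.5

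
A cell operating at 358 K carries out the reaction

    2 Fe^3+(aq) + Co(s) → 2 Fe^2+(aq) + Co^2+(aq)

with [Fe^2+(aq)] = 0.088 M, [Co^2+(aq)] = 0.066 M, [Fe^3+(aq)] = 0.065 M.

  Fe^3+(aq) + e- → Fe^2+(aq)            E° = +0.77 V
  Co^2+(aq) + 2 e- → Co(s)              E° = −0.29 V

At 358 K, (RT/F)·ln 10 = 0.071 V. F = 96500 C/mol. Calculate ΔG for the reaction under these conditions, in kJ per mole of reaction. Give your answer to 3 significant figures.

−211 kJ/mol

E°cell = +0.77 − (−0.29) = +1.06 V; the balanced reaction transfers n = 2 electrons.
The reaction quotient is ([Fe^2+(aq)]^2·[Co^2+(aq)]) / [Fe^3+(aq)]^2 = 0.121; by Nernst, E = +1.06 − (0.071/2)(−0.917) = +1.0926 V.
ΔG = −nFE = −(2)(96500)(+1.0926) J/mol = −211 kJ/mol.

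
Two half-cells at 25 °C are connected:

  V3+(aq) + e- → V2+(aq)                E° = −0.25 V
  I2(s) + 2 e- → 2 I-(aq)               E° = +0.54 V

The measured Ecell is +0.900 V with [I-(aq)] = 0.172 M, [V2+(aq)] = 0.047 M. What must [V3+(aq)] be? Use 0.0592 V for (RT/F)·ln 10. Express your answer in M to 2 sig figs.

The I₂/I⁻ couple has the larger reduction potential, so it is the cathode: E°cell = +0.54 − (−0.25) = +0.79 V and n = 2.
Rearranging E = E° − (0.0592/n)·log Q gives log Q = 2(+0.79 − (+0.900))/0.0592 = −3.716.
Balancing electrons gives I2(s) + 2 V2+(aq) → 2 I-(aq) + 2 V3+(aq); thus Q = ([I-(aq)]^2·[V3+(aq)]^2) / [V2+(aq)]^2.
Solving for the unknown gives log [V3+(aq)] = −2.421, so [V3+(aq)] ≈ 0.0038 M.

0.0038 M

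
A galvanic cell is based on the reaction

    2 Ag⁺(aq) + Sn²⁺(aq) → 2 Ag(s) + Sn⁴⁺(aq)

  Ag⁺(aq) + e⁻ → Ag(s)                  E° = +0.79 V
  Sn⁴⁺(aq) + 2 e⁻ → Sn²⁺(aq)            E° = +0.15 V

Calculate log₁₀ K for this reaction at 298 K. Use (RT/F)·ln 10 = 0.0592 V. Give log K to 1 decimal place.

The Ag⁺/Ag couple is reduced (cathode); E°cell = +0.79 − (+0.15) = +0.64 V with n = 2.
At equilibrium E = 0, so log K = nE°cell / 0.0592 = (2)(+0.64) / 0.0592 = 21.6.

log K = 21.6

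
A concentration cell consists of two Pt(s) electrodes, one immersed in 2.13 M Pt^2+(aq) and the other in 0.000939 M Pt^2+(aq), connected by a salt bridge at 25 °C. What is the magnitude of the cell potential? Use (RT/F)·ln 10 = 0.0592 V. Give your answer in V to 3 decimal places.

0.099 V

For a concentration cell E°cell = 0, since both electrodes use the same couple.
The compartment with the higher Pt^2+(aq) concentration (2.13 M) acts as the cathode; ions are reduced there and produced at the dilute (0.000939 M) anode.
With n = 2, Ecell = −(0.0592/2)·log([dilute]/[conc]) = −(0.0592/2)·log(0.000939/2.13) = +0.099 V.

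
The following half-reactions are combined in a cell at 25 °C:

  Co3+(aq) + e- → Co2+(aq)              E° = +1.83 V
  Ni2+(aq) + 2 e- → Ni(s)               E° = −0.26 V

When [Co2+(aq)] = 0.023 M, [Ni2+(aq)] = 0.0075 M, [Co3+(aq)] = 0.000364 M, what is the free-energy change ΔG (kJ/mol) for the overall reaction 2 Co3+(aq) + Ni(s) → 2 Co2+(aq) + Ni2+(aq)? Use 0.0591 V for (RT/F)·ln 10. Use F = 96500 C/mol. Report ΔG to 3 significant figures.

E°cell = +1.83 − (−0.26) = +2.09 V; the balanced reaction transfers n = 2 electrons.
Q = ([Co2+(aq)]^2·[Ni2+(aq)]) / [Co3+(aq)]^2 = 29.9, so log Q = 1.476 and E = +2.09 − (0.0591/2)(1.476) = +2.0464 V.
ΔG = −nFE = −(2)(96500)(+2.0464) J/mol = −395 kJ/mol.

−395 kJ/mol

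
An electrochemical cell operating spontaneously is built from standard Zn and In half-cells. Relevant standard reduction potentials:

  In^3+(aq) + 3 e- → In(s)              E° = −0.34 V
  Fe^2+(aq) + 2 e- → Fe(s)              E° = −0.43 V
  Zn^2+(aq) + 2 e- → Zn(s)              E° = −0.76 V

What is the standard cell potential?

The In³⁺/In couple has the higher E°, so In ion is reduced (cathode) and Zn is oxidized (anode).
E°cell = E°(cathode) − E°(anode) = −0.34 − (−0.76) = +0.42 V.

+0.42 V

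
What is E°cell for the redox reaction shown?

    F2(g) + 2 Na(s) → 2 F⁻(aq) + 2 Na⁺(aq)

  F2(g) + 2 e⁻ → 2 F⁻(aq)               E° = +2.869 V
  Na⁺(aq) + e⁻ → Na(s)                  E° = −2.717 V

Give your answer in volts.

In the reaction as written, F2(g) is reduced (cathode) and Na⁺(aq) is produced by oxidation at the anode.
E°cell = E°(cathode) − E°(anode) = +2.869 − (−2.717) = +5.586 V.
The positive value indicates the reaction is spontaneous as written.

+5.586 V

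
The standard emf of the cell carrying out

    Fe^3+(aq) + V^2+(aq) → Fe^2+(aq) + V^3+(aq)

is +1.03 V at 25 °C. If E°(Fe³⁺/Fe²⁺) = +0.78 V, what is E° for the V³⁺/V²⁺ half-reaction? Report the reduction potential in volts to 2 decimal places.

−0.25 V

In the reaction as written the Fe³⁺/Fe²⁺ couple is reduced (cathode) and V³⁺/V²⁺ is oxidized (anode), so E°cell = E°(Fe³⁺/Fe²⁺) − E°(V³⁺/V²⁺).
E°(V³⁺/V²⁺) = E°(cathode) − E°cell = +0.78 − (+1.03) = −0.25 V.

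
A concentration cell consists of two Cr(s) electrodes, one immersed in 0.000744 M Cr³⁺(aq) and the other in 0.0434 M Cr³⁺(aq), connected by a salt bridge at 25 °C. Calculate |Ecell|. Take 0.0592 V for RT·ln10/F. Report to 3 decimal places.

For a concentration cell E°cell = 0, since both electrodes use the same couple.
The compartment with the higher Cr³⁺(aq) concentration (0.0434 M) acts as the cathode; ions are reduced there and produced at the dilute (0.000744 M) anode.
With n = 3, Ecell = −(0.0592/3)·log([dilute]/[conc]) = −(0.0592/3)·log(0.000744/0.0434) = +0.035 V.

0.035 V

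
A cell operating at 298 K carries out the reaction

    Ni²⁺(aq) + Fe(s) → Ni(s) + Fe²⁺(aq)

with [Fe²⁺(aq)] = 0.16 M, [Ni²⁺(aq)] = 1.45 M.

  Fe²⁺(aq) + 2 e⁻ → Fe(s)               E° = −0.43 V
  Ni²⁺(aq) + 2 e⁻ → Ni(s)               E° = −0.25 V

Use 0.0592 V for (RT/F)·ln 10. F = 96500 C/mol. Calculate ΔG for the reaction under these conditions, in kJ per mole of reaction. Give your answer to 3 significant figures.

With Ni²⁺/Ni reduced at the cathode, E°cell = −0.25 − (−0.43) = +0.18 V and n = 2.
The reaction quotient is [Fe²⁺(aq)] / [Ni²⁺(aq)] = 0.11; by Nernst, E = +0.18 − (0.0592/2)(−0.957) = +0.2083 V.
ΔG = −nFE = −(2)(96500)(+0.2083) J/mol = −40.2 kJ/mol.

−40.2 kJ/mol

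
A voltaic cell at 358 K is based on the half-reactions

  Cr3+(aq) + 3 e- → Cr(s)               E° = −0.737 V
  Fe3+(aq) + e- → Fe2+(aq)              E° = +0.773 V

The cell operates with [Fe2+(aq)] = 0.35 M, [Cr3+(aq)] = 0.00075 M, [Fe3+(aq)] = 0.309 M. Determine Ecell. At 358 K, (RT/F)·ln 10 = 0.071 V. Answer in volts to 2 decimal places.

+1.58 V

Since E°(Fe³⁺/Fe²⁺) > E°(Cr³⁺/Cr), Fe³⁺/Fe²⁺ serves as the cathode.
E°cell = E°cat − E°an = +0.773 − (−0.737) = +1.510 V; n = 3.
Balancing gives 3 Fe3+(aq) + Cr(s) → 3 Fe2+(aq) + Cr3+(aq); hence Q = ([Fe2+(aq)]^3·[Cr3+(aq)]) / [Fe3+(aq)]^3 = 0.00109 (log Q = −2.963).
E = E° − (0.071/n)·log Q = +1.510 − (0.071/3)(−2.963) = +1.58 V.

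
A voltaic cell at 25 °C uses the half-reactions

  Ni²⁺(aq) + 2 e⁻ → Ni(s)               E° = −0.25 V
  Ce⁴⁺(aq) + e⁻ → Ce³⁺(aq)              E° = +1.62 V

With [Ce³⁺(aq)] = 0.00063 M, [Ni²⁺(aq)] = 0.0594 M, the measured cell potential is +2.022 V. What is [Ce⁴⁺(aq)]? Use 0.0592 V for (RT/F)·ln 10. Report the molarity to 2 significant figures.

With Ce⁴⁺/Ce³⁺ at the cathode and Ni²⁺/Ni at the anode, E°cell = +1.62 − (−0.25) = +1.87 V (n = 2).
From the Nernst equation, log Q = n(E° − E)/0.0592 = 2·(+1.87 − (+2.022))/0.0592 = −5.135.
Balancing electrons gives 2 Ce⁴⁺(aq) + Ni(s) → 2 Ce³⁺(aq) + Ni²⁺(aq); thus Q = ([Ce³⁺(aq)]^2·[Ni²⁺(aq)]) / [Ce⁴⁺(aq)]^2.
Isolating [Ce⁴⁺(aq)] in Q = 10^{−5.135} yields log [Ce⁴⁺(aq)] = −1.246, i.e. 0.057 M.

0.057 M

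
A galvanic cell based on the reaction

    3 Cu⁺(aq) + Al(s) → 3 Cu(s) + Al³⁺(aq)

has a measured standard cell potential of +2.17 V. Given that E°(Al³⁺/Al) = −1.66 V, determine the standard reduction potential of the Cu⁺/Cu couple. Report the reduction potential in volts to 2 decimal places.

In the reaction as written the Cu⁺/Cu couple is reduced (cathode) and Al³⁺/Al is oxidized (anode), so E°cell = E°(Cu⁺/Cu) − E°(Al³⁺/Al).
E°(Cu⁺/Cu) = E°cell + E°(anode) = +2.17 + (−1.66) = +0.51 V.

+0.51 V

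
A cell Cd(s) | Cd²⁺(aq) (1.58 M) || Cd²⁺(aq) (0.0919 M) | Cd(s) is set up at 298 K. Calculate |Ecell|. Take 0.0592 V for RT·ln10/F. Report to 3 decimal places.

0.037 V

For a concentration cell E°cell = 0, since both electrodes use the same couple.
The compartment with the higher Cd²⁺(aq) concentration (1.58 M) acts as the cathode; ions are reduced there and produced at the dilute (0.0919 M) anode.
With n = 2, Ecell = −(0.0592/2)·log([dilute]/[conc]) = −(0.0592/2)·log(0.0919/1.58) = +0.037 V.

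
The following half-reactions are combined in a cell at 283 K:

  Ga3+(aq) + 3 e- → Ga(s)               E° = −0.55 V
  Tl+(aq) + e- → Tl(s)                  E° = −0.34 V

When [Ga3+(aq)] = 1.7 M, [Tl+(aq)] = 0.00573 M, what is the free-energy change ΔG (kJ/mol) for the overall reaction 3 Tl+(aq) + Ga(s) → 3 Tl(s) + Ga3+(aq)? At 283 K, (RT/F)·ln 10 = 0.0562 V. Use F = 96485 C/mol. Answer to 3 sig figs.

−23.1 kJ/mol

E°cell = −0.34 − (−0.55) = +0.21 V; the balanced reaction transfers n = 3 electrons.
Q = [Ga3+(aq)] / [Tl+(aq)]^3 = 9.04×10^6, so log Q = 6.956 and E = +0.21 − (0.0562/3)(6.956) = +0.0797 V.
Finally ΔG = −nFE = −(3)(96485 C/mol)(+0.0797 V) = −23.1 kJ/mol.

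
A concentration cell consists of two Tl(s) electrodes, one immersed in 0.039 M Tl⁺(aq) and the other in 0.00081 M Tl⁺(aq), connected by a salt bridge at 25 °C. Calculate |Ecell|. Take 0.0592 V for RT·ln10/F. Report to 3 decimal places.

For a concentration cell E°cell = 0, since both electrodes use the same couple.
The compartment with the higher Tl⁺(aq) concentration (0.039 M) acts as the cathode; ions are reduced there and produced at the dilute (0.00081 M) anode.
With n = 1, Ecell = −(0.0592/1)·log([dilute]/[conc]) = −(0.0592/1)·log(0.00081/0.039) = +0.100 V.

0.100 V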